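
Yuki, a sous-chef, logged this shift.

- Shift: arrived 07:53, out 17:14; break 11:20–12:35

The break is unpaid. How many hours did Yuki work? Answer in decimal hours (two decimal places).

Shift: 07:53–17:14 = 9 h 21 min; less 75 min break → 8 h 6 min

8.10 hours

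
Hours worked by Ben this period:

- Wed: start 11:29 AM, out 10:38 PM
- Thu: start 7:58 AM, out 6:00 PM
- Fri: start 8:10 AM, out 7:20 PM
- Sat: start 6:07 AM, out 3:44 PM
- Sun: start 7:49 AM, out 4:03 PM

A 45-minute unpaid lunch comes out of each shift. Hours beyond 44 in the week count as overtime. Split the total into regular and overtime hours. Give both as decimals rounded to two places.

Wed: 11:29 AM–10:38 PM = 11 h 9 min; less 45 min break → 10 h 24 min
Thu: 7:58 AM–6:00 PM = 10 h 2 min; less 45 min break → 9 h 17 min
Fri: 8:10 AM–7:20 PM = 11 h 10 min; less 45 min break → 10 h 25 min
Sat: 6:07 AM–3:44 PM = 9 h 37 min; less 45 min break → 8 h 52 min
Sun: 7:49 AM–4:03 PM = 8 h 14 min; less 45 min break → 7 h 29 min
Total worked: 46 h 27 min = 46.45 h.
Threshold 44 h → overtime 2 h 27 min, regular 44 h 0 min.

Regular 44.00 hours, overtime 2.45 hours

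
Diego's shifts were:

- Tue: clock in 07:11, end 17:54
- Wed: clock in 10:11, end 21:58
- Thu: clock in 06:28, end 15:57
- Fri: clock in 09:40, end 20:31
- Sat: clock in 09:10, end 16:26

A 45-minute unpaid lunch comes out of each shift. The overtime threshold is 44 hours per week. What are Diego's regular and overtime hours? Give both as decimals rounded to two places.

Tue: 07:11–17:54 = 10 h 43 min; less 45 min break → 9 h 58 min
Wed: 10:11–21:58 = 11 h 47 min; less 45 min break → 11 h 2 min
Thu: 06:28–15:57 = 9 h 29 min; less 45 min break → 8 h 44 min
Fri: 09:40–20:31 = 10 h 51 min; less 45 min break → 10 h 6 min
Sat: 09:10–16:26 = 7 h 16 min; less 45 min break → 6 h 31 min
Total worked: 46 h 21 min = 46.35 h.
Threshold 44 h → overtime 2 h 21 min, regular 44 h 0 min.

Regular 44.00 hours, overtime 2.35 hours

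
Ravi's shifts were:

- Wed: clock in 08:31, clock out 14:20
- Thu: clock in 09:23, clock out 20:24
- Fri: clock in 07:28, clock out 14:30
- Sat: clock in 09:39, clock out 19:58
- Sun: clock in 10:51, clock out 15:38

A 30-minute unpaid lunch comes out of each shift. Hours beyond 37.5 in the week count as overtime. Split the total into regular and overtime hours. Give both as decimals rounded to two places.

Wed: 08:31–14:20 = 5 h 49 min; less 30 min break → 5 h 19 min
Thu: 09:23–20:24 = 11 h 1 min; less 30 min break → 10 h 31 min
Fri: 07:28–14:30 = 7 h 2 min; less 30 min break → 6 h 32 min
Sat: 09:39–19:58 = 10 h 19 min; less 30 min break → 9 h 49 min
Sun: 10:51–15:38 = 4 h 47 min; less 30 min break → 4 h 17 min
Total worked: 36 h 28 min = 36.47 h.
Threshold 37.5 h → overtime 0 h 0 min, regular 36 h 28 min.

Regular 36.47 hours, overtime 0.00 hours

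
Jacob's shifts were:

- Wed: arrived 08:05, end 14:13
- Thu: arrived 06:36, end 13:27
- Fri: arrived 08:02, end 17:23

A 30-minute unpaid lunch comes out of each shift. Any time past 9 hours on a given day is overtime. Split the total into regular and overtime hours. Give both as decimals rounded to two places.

Regular 20.83 hours, overtime 0.00 hours

Wed: 08:05–14:13 = 6 h 8 min; less 30 min break → 5 h 38 min
Thu: 06:36–13:27 = 6 h 51 min; less 30 min break → 6 h 21 min
Fri: 08:02–17:23 = 9 h 21 min; less 30 min break → 8 h 51 min
Wed reg 5 h 38 min / OT 0 h 0 min; Thu reg 6 h 21 min / OT 0 h 0 min; Fri reg 8 h 51 min / OT 0 h 0 min.
Totals: regular 20 h 50 min, overtime 0 h 0 min.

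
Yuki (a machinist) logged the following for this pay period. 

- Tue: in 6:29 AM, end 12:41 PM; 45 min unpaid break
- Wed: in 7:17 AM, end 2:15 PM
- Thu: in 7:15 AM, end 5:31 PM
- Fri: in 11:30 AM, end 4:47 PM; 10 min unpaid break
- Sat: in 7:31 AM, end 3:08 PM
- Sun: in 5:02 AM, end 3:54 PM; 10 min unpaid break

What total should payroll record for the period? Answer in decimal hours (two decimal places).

46.12 hours

Tue: 6:29 AM–12:41 PM = 6 h 12 min; less 45 min break → 5 h 27 min
Wed: 7:17 AM–2:15 PM = 6 h 58 min
Thu: 7:15 AM–5:31 PM = 10 h 16 min
Fri: 11:30 AM–4:47 PM = 5 h 17 min; less 10 min break → 5 h 7 min
Sat: 7:31 AM–3:08 PM = 7 h 37 min
Sun: 5:02 AM–3:54 PM = 10 h 52 min; less 10 min break → 10 h 42 min
Total: 5 h 27 min + 6 h 58 min + 10 h 16 min + 5 h 7 min + 7 h 37 min + 10 h 42 min = 46 h 7 min.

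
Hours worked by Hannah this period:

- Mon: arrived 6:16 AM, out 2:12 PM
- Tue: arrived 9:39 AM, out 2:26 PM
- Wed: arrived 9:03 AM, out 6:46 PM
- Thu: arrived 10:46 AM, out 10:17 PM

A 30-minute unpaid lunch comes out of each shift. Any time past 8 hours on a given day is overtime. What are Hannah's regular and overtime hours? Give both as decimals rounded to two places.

Mon: 6:16 AM–2:12 PM = 7 h 56 min; less 30 min break → 7 h 26 min
Tue: 9:39 AM–2:26 PM = 4 h 47 min; less 30 min break → 4 h 17 min
Wed: 9:03 AM–6:46 PM = 9 h 43 min; less 30 min break → 9 h 13 min
Thu: 10:46 AM–10:17 PM = 11 h 31 min; less 30 min break → 11 h 1 min
Mon reg 7 h 26 min / OT 0 h 0 min; Tue reg 4 h 17 min / OT 0 h 0 min; Wed reg 8 h 0 min / OT 1 h 13 min; Thu reg 8 h 0 min / OT 3 h 1 min.
Totals: regular 27 h 43 min, overtime 4 h 14 min.

Regular 27.72 hours, overtime 4.23 hours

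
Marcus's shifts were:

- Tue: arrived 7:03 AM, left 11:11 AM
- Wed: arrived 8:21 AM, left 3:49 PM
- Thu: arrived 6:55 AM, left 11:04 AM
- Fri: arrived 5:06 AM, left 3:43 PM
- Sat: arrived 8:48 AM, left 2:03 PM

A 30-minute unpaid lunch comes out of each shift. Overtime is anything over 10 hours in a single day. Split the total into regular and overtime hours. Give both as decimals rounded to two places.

Regular 29.00 hours, overtime 0.12 hours

Tue: 7:03 AM–11:11 AM = 4 h 8 min; less 30 min break → 3 h 38 min
Wed: 8:21 AM–3:49 PM = 7 h 28 min; less 30 min break → 6 h 58 min
Thu: 6:55 AM–11:04 AM = 4 h 9 min; less 30 min break → 3 h 39 min
Fri: 5:06 AM–3:43 PM = 10 h 37 min; less 30 min break → 10 h 7 min
Sat: 8:48 AM–2:03 PM = 5 h 15 min; less 30 min break → 4 h 45 min
Tue reg 3 h 38 min / OT 0 h 0 min; Wed reg 6 h 58 min / OT 0 h 0 min; Thu reg 3 h 39 min / OT 0 h 0 min; Fri reg 10 h 0 min / OT 0 h 7 min; Sat reg 4 h 45 min / OT 0 h 0 min.
Totals: regular 29 h 0 min, overtime 0 h 7 min.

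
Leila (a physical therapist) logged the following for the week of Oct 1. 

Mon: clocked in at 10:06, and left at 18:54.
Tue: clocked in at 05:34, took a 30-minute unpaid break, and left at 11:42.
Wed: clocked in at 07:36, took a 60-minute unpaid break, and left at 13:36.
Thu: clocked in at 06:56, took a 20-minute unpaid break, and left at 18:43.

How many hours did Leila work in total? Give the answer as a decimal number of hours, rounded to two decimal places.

30.88 hours

Mon: 10:06–18:54 = 8 h 48 min
Tue: 05:34–11:42 = 6 h 8 min; less 30 min break → 5 h 38 min
Wed: 07:36–13:36 = 6 h 0 min; less 60 min break → 5 h 0 min
Thu: 06:56–18:43 = 11 h 47 min; less 20 min break → 11 h 27 min
Total: 8 h 48 min + 5 h 38 min + 5 h 0 min + 11 h 27 min = 30 h 53 min.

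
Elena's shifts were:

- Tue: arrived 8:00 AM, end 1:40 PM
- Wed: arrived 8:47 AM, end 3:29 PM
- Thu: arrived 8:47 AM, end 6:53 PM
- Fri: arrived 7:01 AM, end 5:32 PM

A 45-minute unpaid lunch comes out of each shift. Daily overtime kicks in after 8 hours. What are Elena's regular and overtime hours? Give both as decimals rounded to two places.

Regular 26.87 hours, overtime 3.12 hours

Tue: 8:00 AM–1:40 PM = 5 h 40 min; less 45 min break → 4 h 55 min
Wed: 8:47 AM–3:29 PM = 6 h 42 min; less 45 min break → 5 h 57 min
Thu: 8:47 AM–6:53 PM = 10 h 6 min; less 45 min break → 9 h 21 min
Fri: 7:01 AM–5:32 PM = 10 h 31 min; less 45 min break → 9 h 46 min
Tue reg 4 h 55 min / OT 0 h 0 min; Wed reg 5 h 57 min / OT 0 h 0 min; Thu reg 8 h 0 min / OT 1 h 21 min; Fri reg 8 h 0 min / OT 1 h 46 min.
Totals: regular 26 h 52 min, overtime 3 h 7 min.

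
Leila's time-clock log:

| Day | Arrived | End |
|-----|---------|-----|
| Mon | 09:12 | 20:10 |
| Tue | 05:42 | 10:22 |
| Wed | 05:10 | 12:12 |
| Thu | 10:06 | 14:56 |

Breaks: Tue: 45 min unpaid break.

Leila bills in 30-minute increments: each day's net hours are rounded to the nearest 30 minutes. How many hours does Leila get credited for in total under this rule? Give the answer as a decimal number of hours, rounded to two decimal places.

27.00 hours

Mon: 09:12–20:10 = 10 h 58 min → rounds to 11 h 0 min
Tue: 05:42–10:22 = 4 h 40 min − 45 min = 3 h 55 min → rounds to 4 h 0 min
Wed: 05:10–12:12 = 7 h 2 min → rounds to 7 h 0 min
Thu: 10:06–14:56 = 4 h 50 min → rounds to 5 h 0 min
Total credited: 27 h 0 min.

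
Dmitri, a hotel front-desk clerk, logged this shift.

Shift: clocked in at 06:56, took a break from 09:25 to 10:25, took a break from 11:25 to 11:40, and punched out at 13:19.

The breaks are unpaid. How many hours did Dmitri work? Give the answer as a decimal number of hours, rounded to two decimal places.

Shift: 06:56–13:19 = 6 h 23 min; less 75 min break → 5 h 8 min

5.13 hours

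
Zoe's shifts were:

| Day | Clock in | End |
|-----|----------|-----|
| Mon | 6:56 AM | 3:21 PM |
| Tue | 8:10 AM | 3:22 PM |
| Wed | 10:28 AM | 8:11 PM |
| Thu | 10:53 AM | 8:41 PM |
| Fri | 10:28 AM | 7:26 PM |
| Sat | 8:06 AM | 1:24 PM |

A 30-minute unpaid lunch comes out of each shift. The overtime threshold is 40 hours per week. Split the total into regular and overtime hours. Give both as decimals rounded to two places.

Regular 40.00 hours, overtime 6.40 hours

Mon: 6:56 AM–3:21 PM = 8 h 25 min; less 30 min break → 7 h 55 min
Tue: 8:10 AM–3:22 PM = 7 h 12 min; less 30 min break → 6 h 42 min
Wed: 10:28 AM–8:11 PM = 9 h 43 min; less 30 min break → 9 h 13 min
Thu: 10:53 AM–8:41 PM = 9 h 48 min; less 30 min break → 9 h 18 min
Fri: 10:28 AM–7:26 PM = 8 h 58 min; less 30 min break → 8 h 28 min
Sat: 8:06 AM–1:24 PM = 5 h 18 min; less 30 min break → 4 h 48 min
Total worked: 46 h 24 min = 46.40 h.
Threshold 40 h → overtime 6 h 24 min, regular 40 h 0 min.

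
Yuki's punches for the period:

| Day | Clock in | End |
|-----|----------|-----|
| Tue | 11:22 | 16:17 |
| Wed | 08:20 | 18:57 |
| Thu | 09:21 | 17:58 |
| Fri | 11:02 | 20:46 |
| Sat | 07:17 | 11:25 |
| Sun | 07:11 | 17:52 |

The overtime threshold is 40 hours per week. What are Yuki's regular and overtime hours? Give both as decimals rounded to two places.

Tue: 11:22–16:17 = 4 h 55 min
Wed: 08:20–18:57 = 10 h 37 min
Thu: 09:21–17:58 = 8 h 37 min
Fri: 11:02–20:46 = 9 h 44 min
Sat: 07:17–11:25 = 4 h 8 min
Sun: 07:11–17:52 = 10 h 41 min
Total worked: 48 h 42 min = 48.70 h.
Threshold 40 h → overtime 8 h 42 min, regular 40 h 0 min.

Regular 40.00 hours, overtime 8.70 hours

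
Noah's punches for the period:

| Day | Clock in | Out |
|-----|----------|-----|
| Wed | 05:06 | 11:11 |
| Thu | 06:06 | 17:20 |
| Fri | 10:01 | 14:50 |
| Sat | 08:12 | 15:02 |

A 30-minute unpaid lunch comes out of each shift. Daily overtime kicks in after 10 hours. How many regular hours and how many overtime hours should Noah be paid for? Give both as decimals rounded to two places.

Wed: 05:06–11:11 = 6 h 5 min; less 30 min break → 5 h 35 min
Thu: 06:06–17:20 = 11 h 14 min; less 30 min break → 10 h 44 min
Fri: 10:01–14:50 = 4 h 49 min; less 30 min break → 4 h 19 min
Sat: 08:12–15:02 = 6 h 50 min; less 30 min break → 6 h 20 min
Wed reg 5 h 35 min / OT 0 h 0 min; Thu reg 10 h 0 min / OT 0 h 44 min; Fri reg 4 h 19 min / OT 0 h 0 min; Sat reg 6 h 20 min / OT 0 h 0 min.
Totals: regular 26 h 14 min, overtime 0 h 44 min.

Regular 26.23 hours, overtime 0.73 hours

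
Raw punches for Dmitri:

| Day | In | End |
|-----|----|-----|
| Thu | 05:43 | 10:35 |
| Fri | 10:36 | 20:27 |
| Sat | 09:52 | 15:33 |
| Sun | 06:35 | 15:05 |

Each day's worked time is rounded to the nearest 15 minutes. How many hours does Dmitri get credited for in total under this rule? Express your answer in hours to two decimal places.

28.75 hours

Thu: 05:43–10:35 = 4 h 52 min → rounds to 4 h 45 min
Fri: 10:36–20:27 = 9 h 51 min → rounds to 9 h 45 min
Sat: 09:52–15:33 = 5 h 41 min → rounds to 5 h 45 min
Sun: 06:35–15:05 = 8 h 30 min → rounds to 8 h 30 min
Total credited: 28 h 45 min.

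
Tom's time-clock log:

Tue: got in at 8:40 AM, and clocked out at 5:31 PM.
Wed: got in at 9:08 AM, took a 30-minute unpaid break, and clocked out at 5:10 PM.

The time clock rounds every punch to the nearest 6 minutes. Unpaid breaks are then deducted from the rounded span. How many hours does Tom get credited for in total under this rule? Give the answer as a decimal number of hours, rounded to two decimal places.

Tue: in 8:40 AM→8:42 AM, out 5:31 PM→5:30 PM; 8 h 48 min
Wed: in 9:08 AM→9:06 AM, out 5:10 PM→5:12 PM; 8 h 6 min − 30 min = 7 h 36 min
Total credited: 16 h 24 min.

16.40 hours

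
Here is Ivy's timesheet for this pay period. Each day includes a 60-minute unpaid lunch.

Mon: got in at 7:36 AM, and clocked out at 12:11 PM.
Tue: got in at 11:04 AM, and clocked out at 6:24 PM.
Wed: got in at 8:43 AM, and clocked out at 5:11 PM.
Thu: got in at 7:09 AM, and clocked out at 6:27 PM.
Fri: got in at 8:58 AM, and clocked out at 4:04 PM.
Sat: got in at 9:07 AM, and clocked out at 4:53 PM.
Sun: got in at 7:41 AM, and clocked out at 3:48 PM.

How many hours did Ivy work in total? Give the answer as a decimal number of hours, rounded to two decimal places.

47.67 hours

Mon: 7:36 AM–12:11 PM = 4 h 35 min; less 60 min break → 3 h 35 min
Tue: 11:04 AM–6:24 PM = 7 h 20 min; less 60 min break → 6 h 20 min
Wed: 8:43 AM–5:11 PM = 8 h 28 min; less 60 min break → 7 h 28 min
Thu: 7:09 AM–6:27 PM = 11 h 18 min; less 60 min break → 10 h 18 min
Fri: 8:58 AM–4:04 PM = 7 h 6 min; less 60 min break → 6 h 6 min
Sat: 9:07 AM–4:53 PM = 7 h 46 min; less 60 min break → 6 h 46 min
Sun: 7:41 AM–3:48 PM = 8 h 7 min; less 60 min break → 7 h 7 min
Total: 3 h 35 min + 6 h 20 min + 7 h 28 min + 10 h 18 min + 6 h 6 min + 6 h 46 min + 7 h 7 min = 47 h 40 min.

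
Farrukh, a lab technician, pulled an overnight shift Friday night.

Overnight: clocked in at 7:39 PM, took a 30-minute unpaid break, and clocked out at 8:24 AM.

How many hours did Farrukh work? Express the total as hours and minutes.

12 h 15 min

Overnight: 7:39 PM → midnight = 4 h 21 min; midnight → 8:24 AM = 8 h 24 min; span 12 h 45 min; less 30 min break → 12 h 15 min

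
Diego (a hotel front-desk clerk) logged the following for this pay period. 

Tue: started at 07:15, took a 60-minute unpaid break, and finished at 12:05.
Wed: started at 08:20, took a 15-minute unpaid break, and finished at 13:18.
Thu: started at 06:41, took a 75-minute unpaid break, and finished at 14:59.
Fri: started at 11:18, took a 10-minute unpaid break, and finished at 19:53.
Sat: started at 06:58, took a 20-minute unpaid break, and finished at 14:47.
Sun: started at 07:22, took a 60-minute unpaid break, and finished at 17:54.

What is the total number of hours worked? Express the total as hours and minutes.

Tue: 07:15–12:05 = 4 h 50 min; less 60 min break → 3 h 50 min
Wed: 08:20–13:18 = 4 h 58 min; less 15 min break → 4 h 43 min
Thu: 06:41–14:59 = 8 h 18 min; less 75 min break → 7 h 3 min
Fri: 11:18–19:53 = 8 h 35 min; less 10 min break → 8 h 25 min
Sat: 06:58–14:47 = 7 h 49 min; less 20 min break → 7 h 29 min
Sun: 07:22–17:54 = 10 h 32 min; less 60 min break → 9 h 32 min
Total: 3 h 50 min + 4 h 43 min + 7 h 3 min + 8 h 25 min + 7 h 29 min + 9 h 32 min = 41 h 2 min.

41 h 2 min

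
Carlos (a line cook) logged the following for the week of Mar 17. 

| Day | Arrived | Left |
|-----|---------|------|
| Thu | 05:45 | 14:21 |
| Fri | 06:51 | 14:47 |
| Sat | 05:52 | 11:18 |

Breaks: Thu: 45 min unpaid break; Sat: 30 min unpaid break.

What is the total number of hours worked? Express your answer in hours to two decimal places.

20.72 hours

Thu: 05:45–14:21 = 8 h 36 min; less 45 min break → 7 h 51 min
Fri: 06:51–14:47 = 7 h 56 min
Sat: 05:52–11:18 = 5 h 26 min; less 30 min break → 4 h 56 min
Total: 7 h 51 min + 7 h 56 min + 4 h 56 min = 20 h 43 min.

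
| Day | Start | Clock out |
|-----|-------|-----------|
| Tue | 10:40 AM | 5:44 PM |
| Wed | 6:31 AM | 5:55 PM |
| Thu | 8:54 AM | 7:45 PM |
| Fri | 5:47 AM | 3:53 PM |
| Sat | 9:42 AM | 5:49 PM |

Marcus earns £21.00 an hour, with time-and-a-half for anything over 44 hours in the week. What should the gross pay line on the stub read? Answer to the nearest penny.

£1035.30

Tue: 10:40 AM–5:44 PM = 7 h 4 min
Wed: 6:31 AM–5:55 PM = 11 h 24 min
Thu: 8:54 AM–7:45 PM = 10 h 51 min
Fri: 5:47 AM–3:53 PM = 10 h 6 min
Sat: 9:42 AM–5:49 PM = 8 h 7 min
Total worked: 47 h 32 min = 2852 min.
Regular 44 h 0 min = 2640 min at £21.00/h; overtime 3 h 32 min = 212 min at £31.50/h.
Pay = (2640 × £21.00 + 212 × £31.50) ÷ 60 = £1035.30.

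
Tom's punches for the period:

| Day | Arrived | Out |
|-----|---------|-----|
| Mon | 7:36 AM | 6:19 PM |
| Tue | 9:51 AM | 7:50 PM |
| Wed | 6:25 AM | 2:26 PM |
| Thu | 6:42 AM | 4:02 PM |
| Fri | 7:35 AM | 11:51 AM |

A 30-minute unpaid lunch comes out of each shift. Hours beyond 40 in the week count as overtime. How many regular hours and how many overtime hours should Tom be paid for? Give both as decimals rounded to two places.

Mon: 7:36 AM–6:19 PM = 10 h 43 min; less 30 min break → 10 h 13 min
Tue: 9:51 AM–7:50 PM = 9 h 59 min; less 30 min break → 9 h 29 min
Wed: 6:25 AM–2:26 PM = 8 h 1 min; less 30 min break → 7 h 31 min
Thu: 6:42 AM–4:02 PM = 9 h 20 min; less 30 min break → 8 h 50 min
Fri: 7:35 AM–11:51 AM = 4 h 16 min; less 30 min break → 3 h 46 min
Total worked: 39 h 49 min = 39.82 h.
Threshold 40 h → overtime 0 h 0 min, regular 39 h 49 min.

Regular 39.82 hours, overtime 0.00 hours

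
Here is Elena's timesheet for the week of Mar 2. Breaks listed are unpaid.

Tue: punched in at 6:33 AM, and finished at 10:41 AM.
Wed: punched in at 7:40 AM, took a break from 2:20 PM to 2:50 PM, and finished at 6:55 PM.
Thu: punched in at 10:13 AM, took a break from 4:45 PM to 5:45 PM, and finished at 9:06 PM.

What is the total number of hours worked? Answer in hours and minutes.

Tue: 6:33 AM–10:41 AM = 4 h 8 min
Wed: 7:40 AM–6:55 PM = 11 h 15 min; less 30 min break → 10 h 45 min
Thu: 10:13 AM–9:06 PM = 10 h 53 min; less 60 min break → 9 h 53 min
Total: 4 h 8 min + 10 h 45 min + 9 h 53 min = 24 h 46 min.

24 h 46 min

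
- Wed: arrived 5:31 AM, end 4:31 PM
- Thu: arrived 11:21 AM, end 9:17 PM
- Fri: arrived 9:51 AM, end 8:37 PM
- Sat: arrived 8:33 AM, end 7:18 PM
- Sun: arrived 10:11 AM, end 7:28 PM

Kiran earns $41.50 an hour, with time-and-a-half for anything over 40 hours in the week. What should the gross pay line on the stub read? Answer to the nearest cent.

$2390.40

Wed: 5:31 AM–4:31 PM = 11 h 0 min
Thu: 11:21 AM–9:17 PM = 9 h 56 min
Fri: 9:51 AM–8:37 PM = 10 h 46 min
Sat: 8:33 AM–7:18 PM = 10 h 45 min
Sun: 10:11 AM–7:28 PM = 9 h 17 min
Total worked: 51 h 44 min = 3104 min.
Regular 40 h 0 min = 2400 min at $41.50/h; overtime 11 h 44 min = 704 min at $62.25/h.
Pay = (2400 × $41.50 + 704 × $62.25) ÷ 60 = $2390.40.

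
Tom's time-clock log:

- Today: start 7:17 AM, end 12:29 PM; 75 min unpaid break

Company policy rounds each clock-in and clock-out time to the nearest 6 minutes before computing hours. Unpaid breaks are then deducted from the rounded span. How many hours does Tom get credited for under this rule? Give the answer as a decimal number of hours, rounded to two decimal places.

3.95 hours

Today: in 7:17 AM→7:18 AM, out 12:29 PM→12:30 PM; 5 h 12 min − 75 min = 3 h 57 min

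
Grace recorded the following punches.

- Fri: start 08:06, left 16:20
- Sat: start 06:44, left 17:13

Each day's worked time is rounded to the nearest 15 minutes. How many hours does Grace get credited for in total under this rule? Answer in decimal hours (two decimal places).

Fri: 08:06–16:20 = 8 h 14 min → rounds to 8 h 15 min
Sat: 06:44–17:13 = 10 h 29 min → rounds to 10 h 30 min
Total credited: 18 h 45 min.

18.75 hours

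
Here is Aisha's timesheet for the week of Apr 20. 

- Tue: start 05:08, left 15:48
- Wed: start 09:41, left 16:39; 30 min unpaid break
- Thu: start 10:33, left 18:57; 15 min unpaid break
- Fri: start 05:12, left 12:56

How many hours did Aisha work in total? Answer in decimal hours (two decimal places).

Tue: 05:08–15:48 = 10 h 40 min
Wed: 09:41–16:39 = 6 h 58 min; less 30 min break → 6 h 28 min
Thu: 10:33–18:57 = 8 h 24 min; less 15 min break → 8 h 9 min
Fri: 05:12–12:56 = 7 h 44 min
Total: 10 h 40 min + 6 h 28 min + 8 h 9 min + 7 h 44 min = 33 h 1 min.

33.02 hours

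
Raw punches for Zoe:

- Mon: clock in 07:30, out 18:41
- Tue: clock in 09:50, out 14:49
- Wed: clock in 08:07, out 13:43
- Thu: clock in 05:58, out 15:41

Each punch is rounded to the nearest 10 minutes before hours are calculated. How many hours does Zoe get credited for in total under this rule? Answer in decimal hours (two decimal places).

31.33 hours

Mon: in 07:30→07:30, out 18:41→18:40; 11 h 10 min
Tue: in 09:50→09:50, out 14:49→14:50; 5 h 0 min
Wed: in 08:07→08:10, out 13:43→13:40; 5 h 30 min
Thu: in 05:58→06:00, out 15:41→15:40; 9 h 40 min
Total credited: 31 h 20 min.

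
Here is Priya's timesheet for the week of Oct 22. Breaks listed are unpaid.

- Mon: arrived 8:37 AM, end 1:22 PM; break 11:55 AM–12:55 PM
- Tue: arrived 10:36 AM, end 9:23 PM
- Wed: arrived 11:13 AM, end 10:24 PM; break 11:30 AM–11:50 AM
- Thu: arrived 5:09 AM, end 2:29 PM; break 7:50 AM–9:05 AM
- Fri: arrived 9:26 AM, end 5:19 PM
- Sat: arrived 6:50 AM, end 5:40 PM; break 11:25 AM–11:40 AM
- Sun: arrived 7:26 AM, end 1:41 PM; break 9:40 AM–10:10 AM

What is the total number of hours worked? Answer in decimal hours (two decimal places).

57.68 hours

Mon: 8:37 AM–1:22 PM = 4 h 45 min; less 60 min break → 3 h 45 min
Tue: 10:36 AM–9:23 PM = 10 h 47 min
Wed: 11:13 AM–10:24 PM = 11 h 11 min; less 20 min break → 10 h 51 min
Thu: 5:09 AM–2:29 PM = 9 h 20 min; less 75 min break → 8 h 5 min
Fri: 9:26 AM–5:19 PM = 7 h 53 min
Sat: 6:50 AM–5:40 PM = 10 h 50 min; less 15 min break → 10 h 35 min
Sun: 7:26 AM–1:41 PM = 6 h 15 min; less 30 min break → 5 h 45 min
Total: 3 h 45 min + 10 h 47 min + 10 h 51 min + 8 h 5 min + 7 h 53 min + 10 h 35 min + 5 h 45 min = 57 h 41 min.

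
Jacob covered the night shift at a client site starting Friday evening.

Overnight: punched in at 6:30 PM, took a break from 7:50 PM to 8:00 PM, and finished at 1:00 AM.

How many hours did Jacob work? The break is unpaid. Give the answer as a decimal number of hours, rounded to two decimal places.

6.33 hours

Overnight: 6:30 PM → midnight = 5 h 30 min; midnight → 1:00 AM = 1 h 0 min; span 6 h 30 min; less 10 min break → 6 h 20 min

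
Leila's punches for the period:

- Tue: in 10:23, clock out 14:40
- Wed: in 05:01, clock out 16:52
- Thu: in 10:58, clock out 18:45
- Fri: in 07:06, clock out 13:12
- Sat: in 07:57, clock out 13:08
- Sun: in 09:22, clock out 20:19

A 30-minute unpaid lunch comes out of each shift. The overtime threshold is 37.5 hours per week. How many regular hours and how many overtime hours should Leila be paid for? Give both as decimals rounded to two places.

Tue: 10:23–14:40 = 4 h 17 min; less 30 min break → 3 h 47 min
Wed: 05:01–16:52 = 11 h 51 min; less 30 min break → 11 h 21 min
Thu: 10:58–18:45 = 7 h 47 min; less 30 min break → 7 h 17 min
Fri: 07:06–13:12 = 6 h 6 min; less 30 min break → 5 h 36 min
Sat: 07:57–13:08 = 5 h 11 min; less 30 min break → 4 h 41 min
Sun: 09:22–20:19 = 10 h 57 min; less 30 min break → 10 h 27 min
Total worked: 43 h 9 min = 43.15 h.
Threshold 37.5 h → overtime 5 h 39 min, regular 37 h 30 min.

Regular 37.50 hours, overtime 5.65 hours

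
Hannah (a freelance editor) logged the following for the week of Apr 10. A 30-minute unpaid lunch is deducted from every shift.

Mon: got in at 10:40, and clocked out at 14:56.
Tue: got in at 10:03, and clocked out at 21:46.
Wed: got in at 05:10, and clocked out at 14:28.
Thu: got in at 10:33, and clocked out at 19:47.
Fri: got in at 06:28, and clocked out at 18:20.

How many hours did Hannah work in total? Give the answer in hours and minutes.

43 h 53 min

Mon: 10:40–14:56 = 4 h 16 min; less 30 min break → 3 h 46 min
Tue: 10:03–21:46 = 11 h 43 min; less 30 min break → 11 h 13 min
Wed: 05:10–14:28 = 9 h 18 min; less 30 min break → 8 h 48 min
Thu: 10:33–19:47 = 9 h 14 min; less 30 min break → 8 h 44 min
Fri: 06:28–18:20 = 11 h 52 min; less 30 min break → 11 h 22 min
Total: 3 h 46 min + 11 h 13 min + 8 h 48 min + 8 h 44 min + 11 h 22 min = 43 h 53 min.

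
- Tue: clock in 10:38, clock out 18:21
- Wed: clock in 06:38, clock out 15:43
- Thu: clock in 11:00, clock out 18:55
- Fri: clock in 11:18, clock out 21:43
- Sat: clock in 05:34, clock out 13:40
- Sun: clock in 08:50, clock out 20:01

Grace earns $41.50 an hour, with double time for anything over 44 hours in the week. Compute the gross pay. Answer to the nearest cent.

Tue: 10:38–18:21 = 7 h 43 min
Wed: 06:38–15:43 = 9 h 5 min
Thu: 11:00–18:55 = 7 h 55 min
Fri: 11:18–21:43 = 10 h 25 min
Sat: 05:34–13:40 = 8 h 6 min
Sun: 08:50–20:01 = 11 h 11 min
Total worked: 54 h 25 min = 3265 min.
Regular 44 h 0 min = 2640 min at $41.50/h; overtime 10 h 25 min = 625 min at $83.00/h.
Pay = (2640 × $41.50 + 625 × $83.00) ÷ 60 = $2690.58.

$2690.58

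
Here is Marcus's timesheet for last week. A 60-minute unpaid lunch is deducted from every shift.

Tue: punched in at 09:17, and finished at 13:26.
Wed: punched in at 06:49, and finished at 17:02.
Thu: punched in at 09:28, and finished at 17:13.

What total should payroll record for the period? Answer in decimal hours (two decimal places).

19.12 hours

Tue: 09:17–13:26 = 4 h 9 min; less 60 min break → 3 h 9 min
Wed: 06:49–17:02 = 10 h 13 min; less 60 min break → 9 h 13 min
Thu: 09:28–17:13 = 7 h 45 min; less 60 min break → 6 h 45 min
Total: 3 h 9 min + 9 h 13 min + 6 h 45 min = 19 h 7 min.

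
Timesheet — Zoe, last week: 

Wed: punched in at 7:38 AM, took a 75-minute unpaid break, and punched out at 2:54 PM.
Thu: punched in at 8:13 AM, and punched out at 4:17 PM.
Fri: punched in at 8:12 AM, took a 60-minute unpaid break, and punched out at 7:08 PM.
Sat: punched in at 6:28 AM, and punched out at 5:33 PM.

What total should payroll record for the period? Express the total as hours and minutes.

35 h 6 min

Wed: 7:38 AM–2:54 PM = 7 h 16 min; less 75 min break → 6 h 1 min
Thu: 8:13 AM–4:17 PM = 8 h 4 min
Fri: 8:12 AM–7:08 PM = 10 h 56 min; less 60 min break → 9 h 56 min
Sat: 6:28 AM–5:33 PM = 11 h 5 min
Total: 6 h 1 min + 8 h 4 min + 9 h 56 min + 11 h 5 min = 35 h 6 min.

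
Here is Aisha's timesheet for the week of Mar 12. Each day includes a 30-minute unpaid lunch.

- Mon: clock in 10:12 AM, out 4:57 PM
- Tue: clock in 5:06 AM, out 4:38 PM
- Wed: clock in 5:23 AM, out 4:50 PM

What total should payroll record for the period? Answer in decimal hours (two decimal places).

28.23 hours

Mon: 10:12 AM–4:57 PM = 6 h 45 min; less 30 min break → 6 h 15 min
Tue: 5:06 AM–4:38 PM = 11 h 32 min; less 30 min break → 11 h 2 min
Wed: 5:23 AM–4:50 PM = 11 h 27 min; less 30 min break → 10 h 57 min
Total: 6 h 15 min + 11 h 2 min + 10 h 57 min = 28 h 14 min.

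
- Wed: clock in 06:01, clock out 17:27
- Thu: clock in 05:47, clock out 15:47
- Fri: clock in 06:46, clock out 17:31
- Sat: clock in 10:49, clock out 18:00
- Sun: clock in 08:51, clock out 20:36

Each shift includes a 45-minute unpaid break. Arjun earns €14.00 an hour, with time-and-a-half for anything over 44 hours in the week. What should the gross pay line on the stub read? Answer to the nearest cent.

Wed: 06:01–17:27 = 11 h 26 min; less 45 min break → 10 h 41 min
Thu: 05:47–15:47 = 10 h 0 min; less 45 min break → 9 h 15 min
Fri: 06:46–17:31 = 10 h 45 min; less 45 min break → 10 h 0 min
Sat: 10:49–18:00 = 7 h 11 min; less 45 min break → 6 h 26 min
Sun: 08:51–20:36 = 11 h 45 min; less 45 min break → 11 h 0 min
Total worked: 47 h 22 min = 2842 min.
Regular 44 h 0 min = 2640 min at €14.00/h; overtime 3 h 22 min = 202 min at €21.00/h.
Pay = (2640 × €14.00 + 202 × €21.00) ÷ 60 = €686.70.

€686.70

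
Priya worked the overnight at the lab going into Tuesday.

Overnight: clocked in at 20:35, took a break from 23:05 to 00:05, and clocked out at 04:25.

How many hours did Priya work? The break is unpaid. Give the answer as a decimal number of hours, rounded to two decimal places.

6.83 hours

Overnight: 20:35 → midnight = 3 h 25 min; midnight → 04:25 = 4 h 25 min; span 7 h 50 min; less 60 min break → 6 h 50 min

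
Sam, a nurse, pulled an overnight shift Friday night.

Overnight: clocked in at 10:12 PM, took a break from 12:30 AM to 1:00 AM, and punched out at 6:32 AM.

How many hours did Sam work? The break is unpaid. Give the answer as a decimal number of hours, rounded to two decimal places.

Overnight: 10:12 PM → midnight = 1 h 48 min; midnight → 6:32 AM = 6 h 32 min; span 8 h 20 min; less 30 min break → 7 h 50 min

7.83 hours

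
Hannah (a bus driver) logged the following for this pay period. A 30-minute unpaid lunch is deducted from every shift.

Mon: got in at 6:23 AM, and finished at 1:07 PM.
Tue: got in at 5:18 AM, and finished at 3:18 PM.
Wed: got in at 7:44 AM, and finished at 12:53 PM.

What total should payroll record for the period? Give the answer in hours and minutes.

Mon: 6:23 AM–1:07 PM = 6 h 44 min; less 30 min break → 6 h 14 min
Tue: 5:18 AM–3:18 PM = 10 h 0 min; less 30 min break → 9 h 30 min
Wed: 7:44 AM–12:53 PM = 5 h 9 min; less 30 min break → 4 h 39 min
Total: 6 h 14 min + 9 h 30 min + 4 h 39 min = 20 h 23 min.

20 h 23 min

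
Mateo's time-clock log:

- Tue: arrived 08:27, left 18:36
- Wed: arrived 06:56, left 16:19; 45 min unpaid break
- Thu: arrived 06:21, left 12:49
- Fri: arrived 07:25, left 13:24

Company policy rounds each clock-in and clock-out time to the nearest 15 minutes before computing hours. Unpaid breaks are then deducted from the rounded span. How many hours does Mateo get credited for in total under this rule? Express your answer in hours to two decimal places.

31.00 hours

Tue: in 08:27→08:30, out 18:36→18:30; 10 h 0 min
Wed: in 06:56→07:00, out 16:19→16:15; 9 h 15 min − 45 min = 8 h 30 min
Thu: in 06:21→06:15, out 12:49→12:45; 6 h 30 min
Fri: in 07:25→07:30, out 13:24→13:30; 6 h 0 min
Total credited: 31 h 0 min.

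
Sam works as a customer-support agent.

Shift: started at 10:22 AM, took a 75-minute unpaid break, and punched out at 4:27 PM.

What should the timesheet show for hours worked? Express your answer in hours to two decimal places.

4.83 hours

Shift: 10:22 AM–4:27 PM = 6 h 5 min; less 75 min break → 4 h 50 min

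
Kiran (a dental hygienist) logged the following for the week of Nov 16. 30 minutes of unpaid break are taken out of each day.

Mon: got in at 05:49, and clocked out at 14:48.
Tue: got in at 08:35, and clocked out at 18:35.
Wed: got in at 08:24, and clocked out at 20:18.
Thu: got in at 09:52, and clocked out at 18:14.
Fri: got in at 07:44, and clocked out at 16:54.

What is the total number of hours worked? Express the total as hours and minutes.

Mon: 05:49–14:48 = 8 h 59 min; less 30 min break → 8 h 29 min
Tue: 08:35–18:35 = 10 h 0 min; less 30 min break → 9 h 30 min
Wed: 08:24–20:18 = 11 h 54 min; less 30 min break → 11 h 24 min
Thu: 09:52–18:14 = 8 h 22 min; less 30 min break → 7 h 52 min
Fri: 07:44–16:54 = 9 h 10 min; less 30 min break → 8 h 40 min
Total: 8 h 29 min + 9 h 30 min + 11 h 24 min + 7 h 52 min + 8 h 40 min = 45 h 55 min.

45 h 55 min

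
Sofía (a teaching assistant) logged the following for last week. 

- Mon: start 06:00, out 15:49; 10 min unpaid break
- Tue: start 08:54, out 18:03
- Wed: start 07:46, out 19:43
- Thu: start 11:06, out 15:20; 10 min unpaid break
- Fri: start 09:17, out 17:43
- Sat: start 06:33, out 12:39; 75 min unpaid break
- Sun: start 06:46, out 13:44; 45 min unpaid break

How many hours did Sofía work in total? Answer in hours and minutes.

Mon: 06:00–15:49 = 9 h 49 min; less 10 min break → 9 h 39 min
Tue: 08:54–18:03 = 9 h 9 min
Wed: 07:46–19:43 = 11 h 57 min
Thu: 11:06–15:20 = 4 h 14 min; less 10 min break → 4 h 4 min
Fri: 09:17–17:43 = 8 h 26 min
Sat: 06:33–12:39 = 6 h 6 min; less 75 min break → 4 h 51 min
Sun: 06:46–13:44 = 6 h 58 min; less 45 min break → 6 h 13 min
Total: 9 h 39 min + 9 h 9 min + 11 h 57 min + 4 h 4 min + 8 h 26 min + 4 h 51 min + 6 h 13 min = 54 h 19 min.

54 h 19 min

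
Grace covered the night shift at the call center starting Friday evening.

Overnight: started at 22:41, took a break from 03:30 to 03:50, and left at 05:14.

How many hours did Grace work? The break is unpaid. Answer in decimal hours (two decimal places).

6.22 hours

Overnight: 22:41 → midnight = 1 h 19 min; midnight → 05:14 = 5 h 14 min; span 6 h 33 min; less 20 min break → 6 h 13 min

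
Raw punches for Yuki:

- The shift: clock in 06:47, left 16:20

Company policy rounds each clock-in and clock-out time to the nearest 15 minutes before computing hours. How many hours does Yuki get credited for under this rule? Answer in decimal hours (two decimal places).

9.50 hours

The shift: in 06:47→06:45, out 16:20→16:15; 9 h 30 min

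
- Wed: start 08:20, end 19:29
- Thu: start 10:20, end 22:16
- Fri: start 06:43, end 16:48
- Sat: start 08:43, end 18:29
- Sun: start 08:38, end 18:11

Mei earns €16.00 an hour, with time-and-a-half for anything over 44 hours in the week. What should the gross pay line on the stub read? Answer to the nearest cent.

Wed: 08:20–19:29 = 11 h 9 min
Thu: 10:20–22:16 = 11 h 56 min
Fri: 06:43–16:48 = 10 h 5 min
Sat: 08:43–18:29 = 9 h 46 min
Sun: 08:38–18:11 = 9 h 33 min
Total worked: 52 h 29 min = 3149 min.
Regular 44 h 0 min = 2640 min at €16.00/h; overtime 8 h 29 min = 509 min at €24.00/h.
Pay = (2640 × €16.00 + 509 × €24.00) ÷ 60 = €907.60.

€907.60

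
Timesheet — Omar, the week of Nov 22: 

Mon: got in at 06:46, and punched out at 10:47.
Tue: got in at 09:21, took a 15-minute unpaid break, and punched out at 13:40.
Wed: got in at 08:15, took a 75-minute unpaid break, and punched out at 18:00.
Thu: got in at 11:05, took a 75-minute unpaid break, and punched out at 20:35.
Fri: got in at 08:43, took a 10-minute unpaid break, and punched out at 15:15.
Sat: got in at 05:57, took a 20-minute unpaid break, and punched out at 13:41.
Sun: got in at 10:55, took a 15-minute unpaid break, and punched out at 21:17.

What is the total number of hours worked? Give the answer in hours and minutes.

48 h 43 min

Mon: 06:46–10:47 = 4 h 1 min
Tue: 09:21–13:40 = 4 h 19 min; less 15 min break → 4 h 4 min
Wed: 08:15–18:00 = 9 h 45 min; less 75 min break → 8 h 30 min
Thu: 11:05–20:35 = 9 h 30 min; less 75 min break → 8 h 15 min
Fri: 08:43–15:15 = 6 h 32 min; less 10 min break → 6 h 22 min
Sat: 05:57–13:41 = 7 h 44 min; less 20 min break → 7 h 24 min
Sun: 10:55–21:17 = 10 h 22 min; less 15 min break → 10 h 7 min
Total: 4 h 1 min + 4 h 4 min + 8 h 30 min + 8 h 15 min + 6 h 22 min + 7 h 24 min + 10 h 7 min = 48 h 43 min.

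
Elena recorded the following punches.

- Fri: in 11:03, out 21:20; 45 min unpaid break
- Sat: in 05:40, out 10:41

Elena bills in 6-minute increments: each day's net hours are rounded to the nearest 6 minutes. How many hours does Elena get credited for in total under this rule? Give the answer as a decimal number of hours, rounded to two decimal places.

14.50 hours

Fri: 11:03–21:20 = 10 h 17 min − 45 min = 9 h 32 min → rounds to 9 h 30 min
Sat: 05:40–10:41 = 5 h 1 min → rounds to 5 h 0 min
Total credited: 14 h 30 min.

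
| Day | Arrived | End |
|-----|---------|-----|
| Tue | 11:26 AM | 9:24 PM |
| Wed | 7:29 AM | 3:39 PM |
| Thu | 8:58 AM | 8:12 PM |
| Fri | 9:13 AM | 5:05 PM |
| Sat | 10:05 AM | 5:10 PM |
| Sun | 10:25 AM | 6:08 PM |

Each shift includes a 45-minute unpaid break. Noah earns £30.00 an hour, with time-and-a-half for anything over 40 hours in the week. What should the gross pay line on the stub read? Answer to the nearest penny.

Tue: 11:26 AM–9:24 PM = 9 h 58 min; less 45 min break → 9 h 13 min
Wed: 7:29 AM–3:39 PM = 8 h 10 min; less 45 min break → 7 h 25 min
Thu: 8:58 AM–8:12 PM = 11 h 14 min; less 45 min break → 10 h 29 min
Fri: 9:13 AM–5:05 PM = 7 h 52 min; less 45 min break → 7 h 7 min
Sat: 10:05 AM–5:10 PM = 7 h 5 min; less 45 min break → 6 h 20 min
Sun: 10:25 AM–6:08 PM = 7 h 43 min; less 45 min break → 6 h 58 min
Total worked: 47 h 32 min = 2852 min.
Regular 40 h 0 min = 2400 min at £30.00/h; overtime 7 h 32 min = 452 min at £45.00/h.
Pay = (2400 × £30.00 + 452 × £45.00) ÷ 60 = £1539.00.

£1539.00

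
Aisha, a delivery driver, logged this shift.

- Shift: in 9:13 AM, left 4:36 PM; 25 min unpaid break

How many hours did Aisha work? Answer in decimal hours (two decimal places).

Shift: 9:13 AM–4:36 PM = 7 h 23 min; less 25 min break → 6 h 58 min

6.97 hours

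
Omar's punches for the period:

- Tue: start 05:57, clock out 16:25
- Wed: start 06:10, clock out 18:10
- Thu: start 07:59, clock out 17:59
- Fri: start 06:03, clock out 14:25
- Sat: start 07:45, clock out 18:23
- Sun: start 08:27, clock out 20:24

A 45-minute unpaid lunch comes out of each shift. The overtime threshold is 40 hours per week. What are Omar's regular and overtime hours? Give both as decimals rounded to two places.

Regular 40.00 hours, overtime 18.92 hours

Tue: 05:57–16:25 = 10 h 28 min; less 45 min break → 9 h 43 min
Wed: 06:10–18:10 = 12 h 0 min; less 45 min break → 11 h 15 min
Thu: 07:59–17:59 = 10 h 0 min; less 45 min break → 9 h 15 min
Fri: 06:03–14:25 = 8 h 22 min; less 45 min break → 7 h 37 min
Sat: 07:45–18:23 = 10 h 38 min; less 45 min break → 9 h 53 min
Sun: 08:27–20:24 = 11 h 57 min; less 45 min break → 11 h 12 min
Total worked: 58 h 55 min = 58.92 h.
Threshold 40 h → overtime 18 h 55 min, regular 40 h 0 min.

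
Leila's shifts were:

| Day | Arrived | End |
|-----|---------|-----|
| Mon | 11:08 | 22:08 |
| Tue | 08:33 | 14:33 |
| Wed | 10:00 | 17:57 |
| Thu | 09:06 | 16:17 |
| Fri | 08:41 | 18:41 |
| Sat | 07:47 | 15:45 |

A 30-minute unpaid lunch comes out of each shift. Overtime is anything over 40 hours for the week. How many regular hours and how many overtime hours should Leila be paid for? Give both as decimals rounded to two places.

Mon: 11:08–22:08 = 11 h 0 min; less 30 min break → 10 h 30 min
Tue: 08:33–14:33 = 6 h 0 min; less 30 min break → 5 h 30 min
Wed: 10:00–17:57 = 7 h 57 min; less 30 min break → 7 h 27 min
Thu: 09:06–16:17 = 7 h 11 min; less 30 min break → 6 h 41 min
Fri: 08:41–18:41 = 10 h 0 min; less 30 min break → 9 h 30 min
Sat: 07:47–15:45 = 7 h 58 min; less 30 min break → 7 h 28 min
Total worked: 47 h 6 min = 47.10 h.
Threshold 40 h → overtime 7 h 6 min, regular 40 h 0 min.

Regular 40.00 hours, overtime 7.10 hours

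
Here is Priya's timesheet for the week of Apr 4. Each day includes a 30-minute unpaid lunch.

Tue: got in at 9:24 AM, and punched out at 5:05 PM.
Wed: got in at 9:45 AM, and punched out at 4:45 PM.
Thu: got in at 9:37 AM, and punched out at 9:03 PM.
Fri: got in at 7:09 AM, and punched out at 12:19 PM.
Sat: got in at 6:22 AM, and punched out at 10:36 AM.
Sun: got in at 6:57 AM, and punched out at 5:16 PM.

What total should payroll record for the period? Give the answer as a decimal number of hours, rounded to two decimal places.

42.83 hours

Tue: 9:24 AM–5:05 PM = 7 h 41 min; less 30 min break → 7 h 11 min
Wed: 9:45 AM–4:45 PM = 7 h 0 min; less 30 min break → 6 h 30 min
Thu: 9:37 AM–9:03 PM = 11 h 26 min; less 30 min break → 10 h 56 min
Fri: 7:09 AM–12:19 PM = 5 h 10 min; less 30 min break → 4 h 40 min
Sat: 6:22 AM–10:36 AM = 4 h 14 min; less 30 min break → 3 h 44 min
Sun: 6:57 AM–5:16 PM = 10 h 19 min; less 30 min break → 9 h 49 min
Total: 7 h 11 min + 6 h 30 min + 10 h 56 min + 4 h 40 min + 3 h 44 min + 9 h 49 min = 42 h 50 min.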